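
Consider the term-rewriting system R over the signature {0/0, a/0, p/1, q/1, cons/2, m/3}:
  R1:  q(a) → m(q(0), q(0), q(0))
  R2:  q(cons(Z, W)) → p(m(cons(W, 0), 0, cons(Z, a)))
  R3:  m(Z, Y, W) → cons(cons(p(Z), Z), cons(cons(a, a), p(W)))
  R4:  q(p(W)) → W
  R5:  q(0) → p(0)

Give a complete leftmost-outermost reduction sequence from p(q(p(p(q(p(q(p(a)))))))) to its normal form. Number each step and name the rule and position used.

p(p(a))

1. p(q(p(p(q(p(q(p(a))))))))  →  p(p(q(p(q(p(a))))))   [R4 at 1]
2. p(p(q(p(q(p(a))))))  →  p(p(q(p(a))))   [R4 at 1.1]
3. p(p(q(p(a))))  →  p(p(a))   [R4 at 1.1]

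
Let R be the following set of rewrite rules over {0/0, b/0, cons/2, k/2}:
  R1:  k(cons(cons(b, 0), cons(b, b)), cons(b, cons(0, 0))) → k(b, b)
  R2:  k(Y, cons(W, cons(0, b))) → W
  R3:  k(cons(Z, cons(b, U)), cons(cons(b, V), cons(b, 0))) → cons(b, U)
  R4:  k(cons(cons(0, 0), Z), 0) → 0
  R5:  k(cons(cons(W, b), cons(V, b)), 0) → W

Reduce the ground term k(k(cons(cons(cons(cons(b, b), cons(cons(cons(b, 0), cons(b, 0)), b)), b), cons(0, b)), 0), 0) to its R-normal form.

b

1. k(k(cons(cons(cons(cons(b, b), cons(cons(cons(b, 0), cons(b, 0)), b)), b), cons(0, b)), 0), 0)  →  k(cons(cons(b, b), cons(cons(cons(b, 0), cons(b, 0)), b)), 0)   [R5 at 1]
2. k(cons(cons(b, b), cons(cons(cons(b, 0), cons(b, 0)), b)), 0)  →  b   [R5 at ε]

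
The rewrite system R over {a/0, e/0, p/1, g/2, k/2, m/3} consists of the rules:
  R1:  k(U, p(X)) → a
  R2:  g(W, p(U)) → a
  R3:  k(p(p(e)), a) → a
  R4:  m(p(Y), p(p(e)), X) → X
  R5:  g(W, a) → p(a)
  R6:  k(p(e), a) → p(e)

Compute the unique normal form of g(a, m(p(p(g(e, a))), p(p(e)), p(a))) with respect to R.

a

1. g(a, m(p(p(g(e, a))), p(p(e)), p(a)))  →  g(a, p(a))   [R4 at 2]
2. g(a, p(a))  →  a   [R2 at ε]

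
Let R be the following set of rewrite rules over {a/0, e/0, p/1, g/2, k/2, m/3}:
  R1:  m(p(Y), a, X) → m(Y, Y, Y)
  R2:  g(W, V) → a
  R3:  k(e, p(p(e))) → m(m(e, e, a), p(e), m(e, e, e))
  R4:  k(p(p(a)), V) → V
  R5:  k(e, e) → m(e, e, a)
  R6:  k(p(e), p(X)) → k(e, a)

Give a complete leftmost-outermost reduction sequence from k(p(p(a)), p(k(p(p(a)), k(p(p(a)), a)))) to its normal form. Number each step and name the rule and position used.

p(a)

1. k(p(p(a)), p(k(p(p(a)), k(p(p(a)), a))))  →  p(k(p(p(a)), k(p(p(a)), a)))   [R4 at ε]
2. p(k(p(p(a)), k(p(p(a)), a)))  →  p(k(p(p(a)), a))   [R4 at 1]
3. p(k(p(p(a)), a))  →  p(a)   [R4 at 1]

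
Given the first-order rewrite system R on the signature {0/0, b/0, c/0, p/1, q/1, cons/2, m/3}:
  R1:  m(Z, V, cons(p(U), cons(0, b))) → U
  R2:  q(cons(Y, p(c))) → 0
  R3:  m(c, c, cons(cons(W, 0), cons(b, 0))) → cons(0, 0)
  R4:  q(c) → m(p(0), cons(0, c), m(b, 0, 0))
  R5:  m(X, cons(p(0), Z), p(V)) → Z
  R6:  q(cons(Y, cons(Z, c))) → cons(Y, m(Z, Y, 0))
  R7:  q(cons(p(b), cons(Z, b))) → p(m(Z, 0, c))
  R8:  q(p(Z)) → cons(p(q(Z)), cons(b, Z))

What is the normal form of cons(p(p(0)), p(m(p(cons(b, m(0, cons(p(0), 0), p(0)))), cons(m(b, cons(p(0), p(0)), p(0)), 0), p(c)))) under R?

1. cons(p(p(0)), p(m(p(cons(b, m(0, cons(p(0), 0), p(0)))), cons(m(b, cons(p(0), p(0)), p(0)), 0), p(c))))  →  cons(p(p(0)), p(m(p(cons(b, 0)), cons(m(b, cons(p(0), p(0)), p(0)), 0), p(c))))   [R5 at 2.1.1.1.2]
2. cons(p(p(0)), p(m(p(cons(b, 0)), cons(m(b, cons(p(0), p(0)), p(0)), 0), p(c))))  →  cons(p(p(0)), p(m(p(cons(b, 0)), cons(p(0), 0), p(c))))   [R5 at 2.1.2.1]
3. cons(p(p(0)), p(m(p(cons(b, 0)), cons(p(0), 0), p(c))))  →  cons(p(p(0)), p(0))   [R5 at 2.1]

cons(p(p(0)), p(0))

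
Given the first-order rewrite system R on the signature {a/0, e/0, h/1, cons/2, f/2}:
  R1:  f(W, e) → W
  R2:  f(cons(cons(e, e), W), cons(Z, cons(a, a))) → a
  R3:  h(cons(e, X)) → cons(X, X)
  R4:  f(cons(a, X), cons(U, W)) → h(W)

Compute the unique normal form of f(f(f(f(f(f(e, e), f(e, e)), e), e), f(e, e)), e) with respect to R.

1. f(f(f(f(f(f(e, e), f(e, e)), e), e), f(e, e)), e)  →  f(f(f(f(f(e, e), f(e, e)), e), e), f(e, e))   [R1 at ε]
2. f(f(f(f(f(e, e), f(e, e)), e), e), f(e, e))  →  f(f(f(f(e, e), f(e, e)), e), f(e, e))   [R1 at 1]
3. f(f(f(f(e, e), f(e, e)), e), f(e, e))  →  f(f(f(e, e), f(e, e)), f(e, e))   [R1 at 1]
4. f(f(f(e, e), f(e, e)), f(e, e))  →  f(f(e, f(e, e)), f(e, e))   [R1 at 1.1]
5. f(f(e, f(e, e)), f(e, e))  →  f(f(e, e), f(e, e))   [R1 at 1.2]
6. f(f(e, e), f(e, e))  →  f(e, f(e, e))   [R1 at 1]
7. f(e, f(e, e))  →  f(e, e)   [R1 at 2]
8. f(e, e)  →  e   [R1 at ε]

e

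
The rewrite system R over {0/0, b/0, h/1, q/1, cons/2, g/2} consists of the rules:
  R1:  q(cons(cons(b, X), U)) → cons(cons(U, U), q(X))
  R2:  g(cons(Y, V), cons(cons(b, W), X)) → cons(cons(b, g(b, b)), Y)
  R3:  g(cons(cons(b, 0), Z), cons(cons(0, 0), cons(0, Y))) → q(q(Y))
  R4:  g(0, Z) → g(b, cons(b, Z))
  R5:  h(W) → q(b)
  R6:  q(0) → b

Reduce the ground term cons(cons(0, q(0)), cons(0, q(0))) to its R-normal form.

cons(cons(0, b), cons(0, b))

1. cons(cons(0, q(0)), cons(0, q(0)))  →  cons(cons(0, b), cons(0, q(0)))   [R6 at 1.2]
2. cons(cons(0, b), cons(0, q(0)))  →  cons(cons(0, b), cons(0, b))   [R6 at 2.2]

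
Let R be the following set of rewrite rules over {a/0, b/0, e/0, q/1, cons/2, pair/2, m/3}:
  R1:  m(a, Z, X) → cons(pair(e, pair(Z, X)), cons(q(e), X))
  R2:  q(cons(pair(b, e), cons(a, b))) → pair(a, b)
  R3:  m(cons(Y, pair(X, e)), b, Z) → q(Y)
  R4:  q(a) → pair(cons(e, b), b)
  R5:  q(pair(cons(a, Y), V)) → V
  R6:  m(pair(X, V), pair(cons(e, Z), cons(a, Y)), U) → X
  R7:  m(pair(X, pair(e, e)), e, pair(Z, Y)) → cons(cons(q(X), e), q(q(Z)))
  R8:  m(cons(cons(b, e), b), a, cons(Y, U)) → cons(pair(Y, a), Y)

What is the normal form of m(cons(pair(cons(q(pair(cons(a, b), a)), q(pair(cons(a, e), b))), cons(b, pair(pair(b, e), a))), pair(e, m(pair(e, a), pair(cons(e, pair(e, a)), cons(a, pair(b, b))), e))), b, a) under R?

cons(b, pair(pair(b, e), a))

1. m(cons(pair(cons(q(pair(cons(a, b), a)), q(pair(cons(a, e), b))), cons(b, pair(pair(b, e), a))), pair(e, m(pair(e, a), pair(cons(e, pair(e, a)), cons(a, pair(b, b))), e))), b, a)  →  m(cons(pair(cons(a, q(pair(cons(a, e), b))), cons(b, pair(pair(b, e), a))), pair(e, m(pair(e, a), pair(cons(e, pair(e, a)), cons(a, pair(b, b))), e))), b, a)   [R5 at 1.1.1.1]
2. m(cons(pair(cons(a, q(pair(cons(a, e), b))), cons(b, pair(pair(b, e), a))), pair(e, m(pair(e, a), pair(cons(e, pair(e, a)), cons(a, pair(b, b))), e))), b, a)  →  m(cons(pair(cons(a, b), cons(b, pair(pair(b, e), a))), pair(e, m(pair(e, a), pair(cons(e, pair(e, a)), cons(a, pair(b, b))), e))), b, a)   [R5 at 1.1.1.2]
3. m(cons(pair(cons(a, b), cons(b, pair(pair(b, e), a))), pair(e, m(pair(e, a), pair(cons(e, pair(e, a)), cons(a, pair(b, b))), e))), b, a)  →  m(cons(pair(cons(a, b), cons(b, pair(pair(b, e), a))), pair(e, e)), b, a)   [R6 at 1.2.2]
4. m(cons(pair(cons(a, b), cons(b, pair(pair(b, e), a))), pair(e, e)), b, a)  →  q(pair(cons(a, b), cons(b, pair(pair(b, e), a))))   [R3 at ε]
5. q(pair(cons(a, b), cons(b, pair(pair(b, e), a))))  →  cons(b, pair(pair(b, e), a))   [R5 at ε]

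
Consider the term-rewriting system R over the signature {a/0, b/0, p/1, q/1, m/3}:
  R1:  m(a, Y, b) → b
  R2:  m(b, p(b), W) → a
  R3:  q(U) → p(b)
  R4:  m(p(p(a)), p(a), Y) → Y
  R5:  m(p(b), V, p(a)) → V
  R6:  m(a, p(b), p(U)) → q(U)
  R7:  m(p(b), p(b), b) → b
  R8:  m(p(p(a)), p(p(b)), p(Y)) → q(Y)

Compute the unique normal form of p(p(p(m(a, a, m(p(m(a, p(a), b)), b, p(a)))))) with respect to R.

1. p(p(p(m(a, a, m(p(m(a, p(a), b)), b, p(a))))))  →  p(p(p(m(a, a, m(p(b), b, p(a))))))   [R1 at 1.1.1.3.1.1]
2. p(p(p(m(a, a, m(p(b), b, p(a))))))  →  p(p(p(m(a, a, b))))   [R5 at 1.1.1.3]
3. p(p(p(m(a, a, b))))  →  p(p(p(b)))   [R1 at 1.1.1]

p(p(p(b)))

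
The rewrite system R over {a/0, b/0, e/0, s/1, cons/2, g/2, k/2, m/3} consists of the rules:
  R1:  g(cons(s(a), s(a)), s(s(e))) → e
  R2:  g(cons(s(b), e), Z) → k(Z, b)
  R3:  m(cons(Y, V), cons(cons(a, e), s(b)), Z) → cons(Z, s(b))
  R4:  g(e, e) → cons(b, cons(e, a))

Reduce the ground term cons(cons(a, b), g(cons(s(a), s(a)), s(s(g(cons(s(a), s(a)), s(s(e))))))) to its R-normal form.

1. cons(cons(a, b), g(cons(s(a), s(a)), s(s(g(cons(s(a), s(a)), s(s(e)))))))  →  cons(cons(a, b), g(cons(s(a), s(a)), s(s(e))))   [R1 at 2.2.1.1]
2. cons(cons(a, b), g(cons(s(a), s(a)), s(s(e))))  →  cons(cons(a, b), e)   [R1 at 2]

cons(cons(a, b), e)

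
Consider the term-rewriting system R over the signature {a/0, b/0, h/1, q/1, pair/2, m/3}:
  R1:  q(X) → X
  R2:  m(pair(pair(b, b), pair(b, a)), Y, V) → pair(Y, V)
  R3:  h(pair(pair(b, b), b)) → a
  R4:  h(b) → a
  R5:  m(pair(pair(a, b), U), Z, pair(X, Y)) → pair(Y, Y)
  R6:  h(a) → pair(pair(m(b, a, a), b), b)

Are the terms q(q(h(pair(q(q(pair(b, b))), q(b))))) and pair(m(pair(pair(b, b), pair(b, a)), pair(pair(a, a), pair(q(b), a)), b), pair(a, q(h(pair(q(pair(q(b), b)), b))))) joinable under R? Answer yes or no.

Reduce t₁ = q(q(h(pair(q(q(pair(b, b))), q(b))))):
1. q(q(h(pair(q(q(pair(b, b))), q(b)))))  →  q(h(pair(q(q(pair(b, b))), q(b))))   [R1 at ε]
2. q(h(pair(q(q(pair(b, b))), q(b))))  →  h(pair(q(q(pair(b, b))), q(b)))   [R1 at ε]
3. h(pair(q(q(pair(b, b))), q(b)))  →  h(pair(q(pair(b, b)), q(b)))   [R1 at 1.1]
4. h(pair(q(pair(b, b)), q(b)))  →  h(pair(pair(b, b), q(b)))   [R1 at 1.1]
5. h(pair(pair(b, b), q(b)))  →  h(pair(pair(b, b), b))   [R1 at 1.2]
6. h(pair(pair(b, b), b))  →  a   [R3 at ε]

Reduce t₂ = pair(m(pair(pair(b, b), pair(b, a)), pair(pair(a, a), pair(q(b), a)), b), pair(a, q(h(pair(q(pair(q(b), b)), b))))):
1. pair(m(pair(pair(b, b), pair(b, a)), pair(pair(a, a), pair(q(b), a)), b), pair(a, q(h(pair(q(pair(q(b), b)), b)))))  →  pair(pair(pair(pair(a, a), pair(q(b), a)), b), pair(a, q(h(pair(q(pair(q(b), b)), b)))))   [R2 at 1]
2. pair(pair(pair(pair(a, a), pair(q(b), a)), b), pair(a, q(h(pair(q(pair(q(b), b)), b)))))  →  pair(pair(pair(pair(a, a), pair(b, a)), b), pair(a, q(h(pair(q(pair(q(b), b)), b)))))   [R1 at 1.1.2.1]
3. pair(pair(pair(pair(a, a), pair(b, a)), b), pair(a, q(h(pair(q(pair(q(b), b)), b)))))  →  pair(pair(pair(pair(a, a), pair(b, a)), b), pair(a, h(pair(q(pair(q(b), b)), b))))   [R1 at 2.2]
4. pair(pair(pair(pair(a, a), pair(b, a)), b), pair(a, h(pair(q(pair(q(b), b)), b))))  →  pair(pair(pair(pair(a, a), pair(b, a)), b), pair(a, h(pair(pair(q(b), b), b))))   [R1 at 2.2.1.1]
5. pair(pair(pair(pair(a, a), pair(b, a)), b), pair(a, h(pair(pair(q(b), b), b))))  →  pair(pair(pair(pair(a, a), pair(b, a)), b), pair(a, h(pair(pair(b, b), b))))   [R1 at 2.2.1.1.1]
6. pair(pair(pair(pair(a, a), pair(b, a)), b), pair(a, h(pair(pair(b, b), b))))  →  pair(pair(pair(pair(a, a), pair(b, a)), b), pair(a, a))   [R3 at 2.2]

no — NF(t₁) = a, NF(t₂) = pair(pair(pair(pair(a, a), pair(b, a)), b), pair(a, a))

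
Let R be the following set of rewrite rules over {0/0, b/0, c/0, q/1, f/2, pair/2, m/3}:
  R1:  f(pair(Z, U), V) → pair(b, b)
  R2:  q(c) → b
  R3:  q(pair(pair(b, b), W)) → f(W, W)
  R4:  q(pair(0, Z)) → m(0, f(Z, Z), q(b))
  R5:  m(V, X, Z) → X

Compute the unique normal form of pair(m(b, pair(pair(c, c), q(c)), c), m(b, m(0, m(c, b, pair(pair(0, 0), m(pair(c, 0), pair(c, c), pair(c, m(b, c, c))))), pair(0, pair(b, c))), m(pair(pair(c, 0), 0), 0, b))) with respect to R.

1. pair(m(b, pair(pair(c, c), q(c)), c), m(b, m(0, m(c, b, pair(pair(0, 0), m(pair(c, 0), pair(c, c), pair(c, m(b, c, c))))), pair(0, pair(b, c))), m(pair(pair(c, 0), 0), 0, b)))  →  pair(pair(pair(c, c), q(c)), m(b, m(0, m(c, b, pair(pair(0, 0), m(pair(c, 0), pair(c, c), pair(c, m(b, c, c))))), pair(0, pair(b, c))), m(pair(pair(c, 0), 0), 0, b)))   [R5 at 1]
2. pair(pair(pair(c, c), q(c)), m(b, m(0, m(c, b, pair(pair(0, 0), m(pair(c, 0), pair(c, c), pair(c, m(b, c, c))))), pair(0, pair(b, c))), m(pair(pair(c, 0), 0), 0, b)))  →  pair(pair(pair(c, c), b), m(b, m(0, m(c, b, pair(pair(0, 0), m(pair(c, 0), pair(c, c), pair(c, m(b, c, c))))), pair(0, pair(b, c))), m(pair(pair(c, 0), 0), 0, b)))   [R2 at 1.2]
3. pair(pair(pair(c, c), b), m(b, m(0, m(c, b, pair(pair(0, 0), m(pair(c, 0), pair(c, c), pair(c, m(b, c, c))))), pair(0, pair(b, c))), m(pair(pair(c, 0), 0), 0, b)))  →  pair(pair(pair(c, c), b), m(0, m(c, b, pair(pair(0, 0), m(pair(c, 0), pair(c, c), pair(c, m(b, c, c))))), pair(0, pair(b, c))))   [R5 at 2]
4. pair(pair(pair(c, c), b), m(0, m(c, b, pair(pair(0, 0), m(pair(c, 0), pair(c, c), pair(c, m(b, c, c))))), pair(0, pair(b, c))))  →  pair(pair(pair(c, c), b), m(c, b, pair(pair(0, 0), m(pair(c, 0), pair(c, c), pair(c, m(b, c, c))))))   [R5 at 2]
5. pair(pair(pair(c, c), b), m(c, b, pair(pair(0, 0), m(pair(c, 0), pair(c, c), pair(c, m(b, c, c))))))  →  pair(pair(pair(c, c), b), b)   [R5 at 2]

pair(pair(pair(c, c), b), b)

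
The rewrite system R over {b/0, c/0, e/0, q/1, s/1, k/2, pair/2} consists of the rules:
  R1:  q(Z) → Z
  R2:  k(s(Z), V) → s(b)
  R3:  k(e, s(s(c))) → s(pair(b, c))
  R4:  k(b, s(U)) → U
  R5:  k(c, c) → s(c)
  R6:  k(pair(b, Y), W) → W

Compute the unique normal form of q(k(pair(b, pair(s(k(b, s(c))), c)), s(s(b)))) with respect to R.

1. q(k(pair(b, pair(s(k(b, s(c))), c)), s(s(b))))  →  k(pair(b, pair(s(k(b, s(c))), c)), s(s(b)))   [R1 at ε]
2. k(pair(b, pair(s(k(b, s(c))), c)), s(s(b)))  →  s(s(b))   [R6 at ε]

s(s(b))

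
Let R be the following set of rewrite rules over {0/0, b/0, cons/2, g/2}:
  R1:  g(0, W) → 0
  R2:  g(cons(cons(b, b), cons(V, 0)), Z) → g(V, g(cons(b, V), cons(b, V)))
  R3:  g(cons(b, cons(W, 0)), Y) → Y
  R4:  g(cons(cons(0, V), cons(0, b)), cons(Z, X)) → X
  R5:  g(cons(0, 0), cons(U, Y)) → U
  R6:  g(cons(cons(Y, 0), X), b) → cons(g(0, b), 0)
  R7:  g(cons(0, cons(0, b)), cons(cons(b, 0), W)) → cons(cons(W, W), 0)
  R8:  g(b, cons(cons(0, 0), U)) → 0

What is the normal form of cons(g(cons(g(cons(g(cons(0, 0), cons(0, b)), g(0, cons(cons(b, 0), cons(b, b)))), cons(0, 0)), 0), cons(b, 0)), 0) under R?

cons(b, 0)

1. cons(g(cons(g(cons(g(cons(0, 0), cons(0, b)), g(0, cons(cons(b, 0), cons(b, b)))), cons(0, 0)), 0), cons(b, 0)), 0)  →  cons(g(cons(g(cons(0, g(0, cons(cons(b, 0), cons(b, b)))), cons(0, 0)), 0), cons(b, 0)), 0)   [R5 at 1.1.1.1.1]
2. cons(g(cons(g(cons(0, g(0, cons(cons(b, 0), cons(b, b)))), cons(0, 0)), 0), cons(b, 0)), 0)  →  cons(g(cons(g(cons(0, 0), cons(0, 0)), 0), cons(b, 0)), 0)   [R1 at 1.1.1.1.2]
3. cons(g(cons(g(cons(0, 0), cons(0, 0)), 0), cons(b, 0)), 0)  →  cons(g(cons(0, 0), cons(b, 0)), 0)   [R5 at 1.1.1]
4. cons(g(cons(0, 0), cons(b, 0)), 0)  →  cons(b, 0)   [R5 at 1]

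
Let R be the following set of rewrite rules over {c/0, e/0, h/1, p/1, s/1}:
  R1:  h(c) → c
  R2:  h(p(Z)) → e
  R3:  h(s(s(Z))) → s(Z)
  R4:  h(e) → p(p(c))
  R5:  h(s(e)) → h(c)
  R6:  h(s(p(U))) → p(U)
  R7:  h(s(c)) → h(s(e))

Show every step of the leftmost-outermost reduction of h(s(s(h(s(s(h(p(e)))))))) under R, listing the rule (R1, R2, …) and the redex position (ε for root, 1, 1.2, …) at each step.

s(s(e))

1. h(s(s(h(s(s(h(p(e))))))))  →  s(h(s(s(h(p(e))))))   [R3 at ε]
2. s(h(s(s(h(p(e))))))  →  s(s(h(p(e))))   [R3 at 1]
3. s(s(h(p(e))))  →  s(s(e))   [R2 at 1.1]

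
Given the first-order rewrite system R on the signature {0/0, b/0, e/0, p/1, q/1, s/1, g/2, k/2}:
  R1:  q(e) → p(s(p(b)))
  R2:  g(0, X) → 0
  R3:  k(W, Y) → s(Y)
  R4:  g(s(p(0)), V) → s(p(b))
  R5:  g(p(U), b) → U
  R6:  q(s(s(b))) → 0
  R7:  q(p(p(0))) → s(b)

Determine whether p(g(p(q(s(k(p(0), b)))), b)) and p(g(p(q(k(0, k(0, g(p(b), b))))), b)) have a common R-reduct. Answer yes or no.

Reduce t₁ = p(g(p(q(s(k(p(0), b)))), b)):
1. p(g(p(q(s(k(p(0), b)))), b))  →  p(q(s(k(p(0), b))))   [R5 at 1]
2. p(q(s(k(p(0), b))))  →  p(q(s(s(b))))   [R3 at 1.1.1]
3. p(q(s(s(b))))  →  p(0)   [R6 at 1]

Reduce t₂ = p(g(p(q(k(0, k(0, g(p(b), b))))), b)):
1. p(g(p(q(k(0, k(0, g(p(b), b))))), b))  →  p(q(k(0, k(0, g(p(b), b)))))   [R5 at 1]
2. p(q(k(0, k(0, g(p(b), b)))))  →  p(q(s(k(0, g(p(b), b)))))   [R3 at 1.1]
3. p(q(s(k(0, g(p(b), b)))))  →  p(q(s(s(g(p(b), b)))))   [R3 at 1.1.1]
4. p(q(s(s(g(p(b), b)))))  →  p(q(s(s(b))))   [R5 at 1.1.1.1]
5. p(q(s(s(b))))  →  p(0)   [R6 at 1]

yes — NF(t₁) = p(0), NF(t₂) = p(0)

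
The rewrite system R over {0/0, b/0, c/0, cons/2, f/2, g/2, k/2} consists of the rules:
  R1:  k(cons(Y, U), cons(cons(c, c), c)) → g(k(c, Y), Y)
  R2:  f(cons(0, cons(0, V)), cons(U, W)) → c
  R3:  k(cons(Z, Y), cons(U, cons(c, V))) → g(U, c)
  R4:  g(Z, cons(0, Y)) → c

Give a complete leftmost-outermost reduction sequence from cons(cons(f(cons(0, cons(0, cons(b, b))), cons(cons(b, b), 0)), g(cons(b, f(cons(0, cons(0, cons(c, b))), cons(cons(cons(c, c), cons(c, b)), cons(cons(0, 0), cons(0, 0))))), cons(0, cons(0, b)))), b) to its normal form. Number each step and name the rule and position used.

cons(cons(c, c), b)

1. cons(cons(f(cons(0, cons(0, cons(b, b))), cons(cons(b, b), 0)), g(cons(b, f(cons(0, cons(0, cons(c, b))), cons(cons(cons(c, c), cons(c, b)), cons(cons(0, 0), cons(0, 0))))), cons(0, cons(0, b)))), b)  →  cons(cons(c, g(cons(b, f(cons(0, cons(0, cons(c, b))), cons(cons(cons(c, c), cons(c, b)), cons(cons(0, 0), cons(0, 0))))), cons(0, cons(0, b)))), b)   [R2 at 1.1]
2. cons(cons(c, g(cons(b, f(cons(0, cons(0, cons(c, b))), cons(cons(cons(c, c), cons(c, b)), cons(cons(0, 0), cons(0, 0))))), cons(0, cons(0, b)))), b)  →  cons(cons(c, c), b)   [R4 at 1.2]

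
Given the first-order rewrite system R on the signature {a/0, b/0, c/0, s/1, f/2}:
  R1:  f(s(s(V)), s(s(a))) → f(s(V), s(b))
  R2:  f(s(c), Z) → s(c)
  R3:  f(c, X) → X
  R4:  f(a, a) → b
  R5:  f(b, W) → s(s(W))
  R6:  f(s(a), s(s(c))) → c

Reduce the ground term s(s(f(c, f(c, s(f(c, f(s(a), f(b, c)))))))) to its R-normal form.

s(s(s(c)))

1. s(s(f(c, f(c, s(f(c, f(s(a), f(b, c))))))))  →  s(s(f(c, s(f(c, f(s(a), f(b, c)))))))   [R3 at 1.1]
2. s(s(f(c, s(f(c, f(s(a), f(b, c)))))))  →  s(s(s(f(c, f(s(a), f(b, c))))))   [R3 at 1.1]
3. s(s(s(f(c, f(s(a), f(b, c))))))  →  s(s(s(f(s(a), f(b, c)))))   [R3 at 1.1.1]
4. s(s(s(f(s(a), f(b, c)))))  →  s(s(s(f(s(a), s(s(c))))))   [R5 at 1.1.1.2]
5. s(s(s(f(s(a), s(s(c))))))  →  s(s(s(c)))   [R6 at 1.1.1]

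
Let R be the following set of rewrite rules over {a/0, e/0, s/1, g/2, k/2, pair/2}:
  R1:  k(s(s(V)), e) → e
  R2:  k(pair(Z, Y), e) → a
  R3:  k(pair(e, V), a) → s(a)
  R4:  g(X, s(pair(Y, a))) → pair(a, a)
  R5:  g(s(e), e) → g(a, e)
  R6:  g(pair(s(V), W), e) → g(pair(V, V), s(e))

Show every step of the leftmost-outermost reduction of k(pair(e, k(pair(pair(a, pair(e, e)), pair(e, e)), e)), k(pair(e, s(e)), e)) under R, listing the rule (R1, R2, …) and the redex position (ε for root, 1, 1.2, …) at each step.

s(a)

1. k(pair(e, k(pair(pair(a, pair(e, e)), pair(e, e)), e)), k(pair(e, s(e)), e))  →  k(pair(e, a), k(pair(e, s(e)), e))   [R2 at 1.2]
2. k(pair(e, a), k(pair(e, s(e)), e))  →  k(pair(e, a), a)   [R2 at 2]
3. k(pair(e, a), a)  →  s(a)   [R3 at ε]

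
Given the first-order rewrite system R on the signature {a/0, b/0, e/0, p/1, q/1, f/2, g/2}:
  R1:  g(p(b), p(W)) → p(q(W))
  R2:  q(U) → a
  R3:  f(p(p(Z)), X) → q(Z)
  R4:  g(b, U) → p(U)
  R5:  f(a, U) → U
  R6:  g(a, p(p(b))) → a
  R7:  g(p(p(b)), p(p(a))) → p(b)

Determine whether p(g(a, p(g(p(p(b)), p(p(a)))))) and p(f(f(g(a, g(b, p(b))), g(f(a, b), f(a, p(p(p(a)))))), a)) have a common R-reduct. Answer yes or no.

Reduce t₁ = p(g(a, p(g(p(p(b)), p(p(a)))))):
1. p(g(a, p(g(p(p(b)), p(p(a))))))  →  p(g(a, p(p(b))))   [R7 at 1.2.1]
2. p(g(a, p(p(b))))  →  p(a)   [R6 at 1]

Reduce t₂ = p(f(f(g(a, g(b, p(b))), g(f(a, b), f(a, p(p(p(a)))))), a)):
1. p(f(f(g(a, g(b, p(b))), g(f(a, b), f(a, p(p(p(a)))))), a))  →  p(f(f(g(a, p(p(b))), g(f(a, b), f(a, p(p(p(a)))))), a))   [R4 at 1.1.1.2]
2. p(f(f(g(a, p(p(b))), g(f(a, b), f(a, p(p(p(a)))))), a))  →  p(f(f(a, g(f(a, b), f(a, p(p(p(a)))))), a))   [R6 at 1.1.1]
3. p(f(f(a, g(f(a, b), f(a, p(p(p(a)))))), a))  →  p(f(g(f(a, b), f(a, p(p(p(a))))), a))   [R5 at 1.1]
4. p(f(g(f(a, b), f(a, p(p(p(a))))), a))  →  p(f(g(b, f(a, p(p(p(a))))), a))   [R5 at 1.1.1]
5. p(f(g(b, f(a, p(p(p(a))))), a))  →  p(f(p(f(a, p(p(p(a))))), a))   [R4 at 1.1]
6. p(f(p(f(a, p(p(p(a))))), a))  →  p(f(p(p(p(p(a)))), a))   [R5 at 1.1.1]
7. p(f(p(p(p(p(a)))), a))  →  p(q(p(p(a))))   [R3 at 1]
8. p(q(p(p(a))))  →  p(a)   [R2 at 1]

yes — NF(t₁) = p(a), NF(t₂) = p(a)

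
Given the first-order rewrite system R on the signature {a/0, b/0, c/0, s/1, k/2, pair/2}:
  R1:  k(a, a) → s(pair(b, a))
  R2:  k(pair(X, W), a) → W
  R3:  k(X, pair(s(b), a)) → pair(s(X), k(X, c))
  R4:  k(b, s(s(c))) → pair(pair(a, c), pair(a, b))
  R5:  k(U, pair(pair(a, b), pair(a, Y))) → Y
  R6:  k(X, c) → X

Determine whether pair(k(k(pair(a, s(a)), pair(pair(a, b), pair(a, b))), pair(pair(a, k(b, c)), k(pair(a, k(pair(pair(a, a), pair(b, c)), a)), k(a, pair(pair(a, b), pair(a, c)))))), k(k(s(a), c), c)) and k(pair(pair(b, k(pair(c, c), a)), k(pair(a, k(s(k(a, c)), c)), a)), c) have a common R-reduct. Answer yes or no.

yes — NF(t₁) = pair(pair(b, c), s(a)), NF(t₂) = pair(pair(b, c), s(a))

Reduce t₁ = pair(k(k(pair(a, s(a)), pair(pair(a, b), pair(a, b))), pair(pair(a, k(b, c)), k(pair(a, k(pair(pair(a, a), pair(b, c)), a)), k(a, pair(pair(a, b), pair(a, c)))))), k(k(s(a), c), c)):
1. pair(k(k(pair(a, s(a)), pair(pair(a, b), pair(a, b))), pair(pair(a, k(b, c)), k(pair(a, k(pair(pair(a, a), pair(b, c)), a)), k(a, pair(pair(a, b), pair(a, c)))))), k(k(s(a), c), c))  →  pair(k(b, pair(pair(a, k(b, c)), k(pair(a, k(pair(pair(a, a), pair(b, c)), a)), k(a, pair(pair(a, b), pair(a, c)))))), k(k(s(a), c), c))   [R5 at 1.1]
2. pair(k(b, pair(pair(a, k(b, c)), k(pair(a, k(pair(pair(a, a), pair(b, c)), a)), k(a, pair(pair(a, b), pair(a, c)))))), k(k(s(a), c), c))  →  pair(k(b, pair(pair(a, b), k(pair(a, k(pair(pair(a, a), pair(b, c)), a)), k(a, pair(pair(a, b), pair(a, c)))))), k(k(s(a), c), c))   [R6 at 1.2.1.2]
3. pair(k(b, pair(pair(a, b), k(pair(a, k(pair(pair(a, a), pair(b, c)), a)), k(a, pair(pair(a, b), pair(a, c)))))), k(k(s(a), c), c))  →  pair(k(b, pair(pair(a, b), k(pair(a, pair(b, c)), k(a, pair(pair(a, b), pair(a, c)))))), k(k(s(a), c), c))   [R2 at 1.2.2.1.2]
4. pair(k(b, pair(pair(a, b), k(pair(a, pair(b, c)), k(a, pair(pair(a, b), pair(a, c)))))), k(k(s(a), c), c))  →  pair(k(b, pair(pair(a, b), k(pair(a, pair(b, c)), c))), k(k(s(a), c), c))   [R5 at 1.2.2.2]
5. pair(k(b, pair(pair(a, b), k(pair(a, pair(b, c)), c))), k(k(s(a), c), c))  →  pair(k(b, pair(pair(a, b), pair(a, pair(b, c)))), k(k(s(a), c), c))   [R6 at 1.2.2]
6. pair(k(b, pair(pair(a, b), pair(a, pair(b, c)))), k(k(s(a), c), c))  →  pair(pair(b, c), k(k(s(a), c), c))   [R5 at 1]
7. pair(pair(b, c), k(k(s(a), c), c))  →  pair(pair(b, c), k(s(a), c))   [R6 at 2]
8. pair(pair(b, c), k(s(a), c))  →  pair(pair(b, c), s(a))   [R6 at 2]

Reduce t₂ = k(pair(pair(b, k(pair(c, c), a)), k(pair(a, k(s(k(a, c)), c)), a)), c):
1. k(pair(pair(b, k(pair(c, c), a)), k(pair(a, k(s(k(a, c)), c)), a)), c)  →  pair(pair(b, k(pair(c, c), a)), k(pair(a, k(s(k(a, c)), c)), a))   [R6 at ε]
2. pair(pair(b, k(pair(c, c), a)), k(pair(a, k(s(k(a, c)), c)), a))  →  pair(pair(b, c), k(pair(a, k(s(k(a, c)), c)), a))   [R2 at 1.2]
3. pair(pair(b, c), k(pair(a, k(s(k(a, c)), c)), a))  →  pair(pair(b, c), k(s(k(a, c)), c))   [R2 at 2]
4. pair(pair(b, c), k(s(k(a, c)), c))  →  pair(pair(b, c), s(k(a, c)))   [R6 at 2]
5. pair(pair(b, c), s(k(a, c)))  →  pair(pair(b, c), s(a))   [R6 at 2.1]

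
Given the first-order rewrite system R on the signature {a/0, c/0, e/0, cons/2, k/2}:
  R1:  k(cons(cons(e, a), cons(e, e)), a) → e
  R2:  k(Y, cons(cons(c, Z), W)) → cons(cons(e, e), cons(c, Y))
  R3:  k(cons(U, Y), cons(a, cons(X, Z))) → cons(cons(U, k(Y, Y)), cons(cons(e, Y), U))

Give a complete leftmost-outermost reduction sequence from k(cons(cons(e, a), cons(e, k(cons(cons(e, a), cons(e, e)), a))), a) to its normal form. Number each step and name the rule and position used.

e

1. k(cons(cons(e, a), cons(e, k(cons(cons(e, a), cons(e, e)), a))), a)  →  k(cons(cons(e, a), cons(e, e)), a)   [R1 at 1.2.2]
2. k(cons(cons(e, a), cons(e, e)), a)  →  e   [R1 at ε]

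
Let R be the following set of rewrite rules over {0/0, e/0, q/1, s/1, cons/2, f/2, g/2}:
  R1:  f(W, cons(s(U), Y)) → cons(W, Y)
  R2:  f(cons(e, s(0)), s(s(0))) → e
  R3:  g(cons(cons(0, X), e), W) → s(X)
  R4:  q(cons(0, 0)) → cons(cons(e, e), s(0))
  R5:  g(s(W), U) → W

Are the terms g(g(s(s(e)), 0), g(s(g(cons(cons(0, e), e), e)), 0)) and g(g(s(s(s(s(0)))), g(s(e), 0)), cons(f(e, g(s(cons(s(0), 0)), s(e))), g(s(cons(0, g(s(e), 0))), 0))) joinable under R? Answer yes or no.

no — NF(t₁) = e, NF(t₂) = s(s(0))

Reduce t₁ = g(g(s(s(e)), 0), g(s(g(cons(cons(0, e), e), e)), 0)):
1. g(g(s(s(e)), 0), g(s(g(cons(cons(0, e), e), e)), 0))  →  g(s(e), g(s(g(cons(cons(0, e), e), e)), 0))   [R5 at 1]
2. g(s(e), g(s(g(cons(cons(0, e), e), e)), 0))  →  e   [R5 at ε]

Reduce t₂ = g(g(s(s(s(s(0)))), g(s(e), 0)), cons(f(e, g(s(cons(s(0), 0)), s(e))), g(s(cons(0, g(s(e), 0))), 0))):
1. g(g(s(s(s(s(0)))), g(s(e), 0)), cons(f(e, g(s(cons(s(0), 0)), s(e))), g(s(cons(0, g(s(e), 0))), 0)))  →  g(s(s(s(0))), cons(f(e, g(s(cons(s(0), 0)), s(e))), g(s(cons(0, g(s(e), 0))), 0)))   [R5 at 1]
2. g(s(s(s(0))), cons(f(e, g(s(cons(s(0), 0)), s(e))), g(s(cons(0, g(s(e), 0))), 0)))  →  s(s(0))   [R5 at ε]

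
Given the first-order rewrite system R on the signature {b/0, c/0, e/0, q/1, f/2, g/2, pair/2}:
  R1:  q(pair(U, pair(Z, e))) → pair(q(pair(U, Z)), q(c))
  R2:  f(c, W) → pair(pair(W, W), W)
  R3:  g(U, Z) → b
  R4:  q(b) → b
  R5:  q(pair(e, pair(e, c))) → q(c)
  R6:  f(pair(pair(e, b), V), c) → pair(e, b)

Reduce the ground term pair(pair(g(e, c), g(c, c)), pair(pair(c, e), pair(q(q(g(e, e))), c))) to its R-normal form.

1. pair(pair(g(e, c), g(c, c)), pair(pair(c, e), pair(q(q(g(e, e))), c)))  →  pair(pair(b, g(c, c)), pair(pair(c, e), pair(q(q(g(e, e))), c)))   [R3 at 1.1]
2. pair(pair(b, g(c, c)), pair(pair(c, e), pair(q(q(g(e, e))), c)))  →  pair(pair(b, b), pair(pair(c, e), pair(q(q(g(e, e))), c)))   [R3 at 1.2]
3. pair(pair(b, b), pair(pair(c, e), pair(q(q(g(e, e))), c)))  →  pair(pair(b, b), pair(pair(c, e), pair(q(q(b)), c)))   [R3 at 2.2.1.1.1]
4. pair(pair(b, b), pair(pair(c, e), pair(q(q(b)), c)))  →  pair(pair(b, b), pair(pair(c, e), pair(q(b), c)))   [R4 at 2.2.1.1]
5. pair(pair(b, b), pair(pair(c, e), pair(q(b), c)))  →  pair(pair(b, b), pair(pair(c, e), pair(b, c)))   [R4 at 2.2.1]

pair(pair(b, b), pair(pair(c, e), pair(b, c)))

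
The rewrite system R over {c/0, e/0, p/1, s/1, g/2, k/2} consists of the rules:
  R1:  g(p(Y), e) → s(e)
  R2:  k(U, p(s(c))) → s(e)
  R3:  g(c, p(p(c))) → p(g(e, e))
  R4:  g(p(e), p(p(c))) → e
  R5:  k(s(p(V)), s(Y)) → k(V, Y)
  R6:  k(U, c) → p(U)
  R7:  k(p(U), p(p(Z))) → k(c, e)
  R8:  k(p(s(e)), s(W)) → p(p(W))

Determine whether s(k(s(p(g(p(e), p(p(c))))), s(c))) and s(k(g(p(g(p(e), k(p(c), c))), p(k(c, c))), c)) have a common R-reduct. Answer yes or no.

Reduce t₁ = s(k(s(p(g(p(e), p(p(c))))), s(c))):
1. s(k(s(p(g(p(e), p(p(c))))), s(c)))  →  s(k(g(p(e), p(p(c))), c))   [R5 at 1]
2. s(k(g(p(e), p(p(c))), c))  →  s(p(g(p(e), p(p(c)))))   [R6 at 1]
3. s(p(g(p(e), p(p(c)))))  →  s(p(e))   [R4 at 1.1]

Reduce t₂ = s(k(g(p(g(p(e), k(p(c), c))), p(k(c, c))), c)):
1. s(k(g(p(g(p(e), k(p(c), c))), p(k(c, c))), c))  →  s(p(g(p(g(p(e), k(p(c), c))), p(k(c, c)))))   [R6 at 1]
2. s(p(g(p(g(p(e), k(p(c), c))), p(k(c, c)))))  →  s(p(g(p(g(p(e), p(p(c)))), p(k(c, c)))))   [R6 at 1.1.1.1.2]
3. s(p(g(p(g(p(e), p(p(c)))), p(k(c, c)))))  →  s(p(g(p(e), p(k(c, c)))))   [R4 at 1.1.1.1]
4. s(p(g(p(e), p(k(c, c)))))  →  s(p(g(p(e), p(p(c)))))   [R6 at 1.1.2.1]
5. s(p(g(p(e), p(p(c)))))  →  s(p(e))   [R4 at 1.1]

yes — NF(t₁) = s(p(e)), NF(t₂) = s(p(e))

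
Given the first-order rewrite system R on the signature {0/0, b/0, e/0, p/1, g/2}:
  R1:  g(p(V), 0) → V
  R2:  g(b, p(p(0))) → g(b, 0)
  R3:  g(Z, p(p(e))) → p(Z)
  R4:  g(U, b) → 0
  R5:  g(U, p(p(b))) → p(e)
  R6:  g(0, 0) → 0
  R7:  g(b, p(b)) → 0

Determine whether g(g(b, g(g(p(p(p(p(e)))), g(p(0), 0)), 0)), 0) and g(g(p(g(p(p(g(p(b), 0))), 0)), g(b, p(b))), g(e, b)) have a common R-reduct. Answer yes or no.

Reduce t₁ = g(g(b, g(g(p(p(p(p(e)))), g(p(0), 0)), 0)), 0):
1. g(g(b, g(g(p(p(p(p(e)))), g(p(0), 0)), 0)), 0)  →  g(g(b, g(g(p(p(p(p(e)))), 0), 0)), 0)   [R1 at 1.2.1.2]
2. g(g(b, g(g(p(p(p(p(e)))), 0), 0)), 0)  →  g(g(b, g(p(p(p(e))), 0)), 0)   [R1 at 1.2.1]
3. g(g(b, g(p(p(p(e))), 0)), 0)  →  g(g(b, p(p(e))), 0)   [R1 at 1.2]
4. g(g(b, p(p(e))), 0)  →  g(p(b), 0)   [R3 at 1]
5. g(p(b), 0)  →  b   [R1 at ε]

Reduce t₂ = g(g(p(g(p(p(g(p(b), 0))), 0)), g(b, p(b))), g(e, b)):
1. g(g(p(g(p(p(g(p(b), 0))), 0)), g(b, p(b))), g(e, b))  →  g(g(p(p(g(p(b), 0))), g(b, p(b))), g(e, b))   [R1 at 1.1.1]
2. g(g(p(p(g(p(b), 0))), g(b, p(b))), g(e, b))  →  g(g(p(p(b)), g(b, p(b))), g(e, b))   [R1 at 1.1.1.1]
3. g(g(p(p(b)), g(b, p(b))), g(e, b))  →  g(g(p(p(b)), 0), g(e, b))   [R7 at 1.2]
4. g(g(p(p(b)), 0), g(e, b))  →  g(p(b), g(e, b))   [R1 at 1]
5. g(p(b), g(e, b))  →  g(p(b), 0)   [R4 at 2]
6. g(p(b), 0)  →  b   [R1 at ε]

yes — NF(t₁) = b, NF(t₂) = b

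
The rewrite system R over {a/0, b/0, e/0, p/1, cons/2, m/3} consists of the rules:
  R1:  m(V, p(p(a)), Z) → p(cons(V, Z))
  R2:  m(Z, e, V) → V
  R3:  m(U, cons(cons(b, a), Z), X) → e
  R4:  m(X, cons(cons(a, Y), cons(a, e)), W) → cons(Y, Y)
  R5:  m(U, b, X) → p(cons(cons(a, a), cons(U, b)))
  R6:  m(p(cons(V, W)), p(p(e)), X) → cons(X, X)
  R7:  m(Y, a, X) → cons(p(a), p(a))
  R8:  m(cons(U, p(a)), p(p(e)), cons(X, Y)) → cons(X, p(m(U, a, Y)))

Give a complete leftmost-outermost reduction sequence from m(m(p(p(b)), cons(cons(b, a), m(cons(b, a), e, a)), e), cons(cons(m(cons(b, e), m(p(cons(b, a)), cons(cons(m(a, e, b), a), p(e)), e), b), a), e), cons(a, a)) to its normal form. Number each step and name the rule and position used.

1. m(m(p(p(b)), cons(cons(b, a), m(cons(b, a), e, a)), e), cons(cons(m(cons(b, e), m(p(cons(b, a)), cons(cons(m(a, e, b), a), p(e)), e), b), a), e), cons(a, a))  →  m(e, cons(cons(m(cons(b, e), m(p(cons(b, a)), cons(cons(m(a, e, b), a), p(e)), e), b), a), e), cons(a, a))   [R3 at 1]
2. m(e, cons(cons(m(cons(b, e), m(p(cons(b, a)), cons(cons(m(a, e, b), a), p(e)), e), b), a), e), cons(a, a))  →  m(e, cons(cons(m(cons(b, e), m(p(cons(b, a)), cons(cons(b, a), p(e)), e), b), a), e), cons(a, a))   [R2 at 2.1.1.2.2.1.1]
3. m(e, cons(cons(m(cons(b, e), m(p(cons(b, a)), cons(cons(b, a), p(e)), e), b), a), e), cons(a, a))  →  m(e, cons(cons(m(cons(b, e), e, b), a), e), cons(a, a))   [R3 at 2.1.1.2]
4. m(e, cons(cons(m(cons(b, e), e, b), a), e), cons(a, a))  →  m(e, cons(cons(b, a), e), cons(a, a))   [R2 at 2.1.1]
5. m(e, cons(cons(b, a), e), cons(a, a))  →  e   [R3 at ε]

e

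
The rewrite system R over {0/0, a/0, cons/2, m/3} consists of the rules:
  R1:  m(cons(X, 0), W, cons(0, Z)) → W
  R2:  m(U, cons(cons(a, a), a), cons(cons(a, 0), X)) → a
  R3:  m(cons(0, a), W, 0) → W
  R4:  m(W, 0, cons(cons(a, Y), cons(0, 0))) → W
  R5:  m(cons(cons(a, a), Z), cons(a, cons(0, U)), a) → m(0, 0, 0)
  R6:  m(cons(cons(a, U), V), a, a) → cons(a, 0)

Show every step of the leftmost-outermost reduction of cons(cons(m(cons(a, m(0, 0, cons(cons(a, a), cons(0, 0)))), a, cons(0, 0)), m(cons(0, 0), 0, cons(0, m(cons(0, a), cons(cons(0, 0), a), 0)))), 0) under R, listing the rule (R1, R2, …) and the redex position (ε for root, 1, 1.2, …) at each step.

1. cons(cons(m(cons(a, m(0, 0, cons(cons(a, a), cons(0, 0)))), a, cons(0, 0)), m(cons(0, 0), 0, cons(0, m(cons(0, a), cons(cons(0, 0), a), 0)))), 0)  →  cons(cons(m(cons(a, 0), a, cons(0, 0)), m(cons(0, 0), 0, cons(0, m(cons(0, a), cons(cons(0, 0), a), 0)))), 0)   [R4 at 1.1.1.2]
2. cons(cons(m(cons(a, 0), a, cons(0, 0)), m(cons(0, 0), 0, cons(0, m(cons(0, a), cons(cons(0, 0), a), 0)))), 0)  →  cons(cons(a, m(cons(0, 0), 0, cons(0, m(cons(0, a), cons(cons(0, 0), a), 0)))), 0)   [R1 at 1.1]
3. cons(cons(a, m(cons(0, 0), 0, cons(0, m(cons(0, a), cons(cons(0, 0), a), 0)))), 0)  →  cons(cons(a, 0), 0)   [R1 at 1.2]

cons(cons(a, 0), 0)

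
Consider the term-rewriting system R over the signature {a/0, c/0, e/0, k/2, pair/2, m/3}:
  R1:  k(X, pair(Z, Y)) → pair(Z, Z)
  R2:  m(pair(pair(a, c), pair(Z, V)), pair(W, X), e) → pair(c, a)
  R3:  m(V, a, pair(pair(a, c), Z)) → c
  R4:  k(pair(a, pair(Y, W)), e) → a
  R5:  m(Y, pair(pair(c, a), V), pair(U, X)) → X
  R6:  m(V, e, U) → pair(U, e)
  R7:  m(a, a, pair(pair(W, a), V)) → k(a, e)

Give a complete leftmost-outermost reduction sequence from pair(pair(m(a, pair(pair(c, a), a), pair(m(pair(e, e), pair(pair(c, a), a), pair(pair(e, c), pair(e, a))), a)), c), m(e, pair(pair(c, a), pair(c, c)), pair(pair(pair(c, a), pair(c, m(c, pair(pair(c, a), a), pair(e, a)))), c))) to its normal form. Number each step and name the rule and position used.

pair(pair(a, c), c)

1. pair(pair(m(a, pair(pair(c, a), a), pair(m(pair(e, e), pair(pair(c, a), a), pair(pair(e, c), pair(e, a))), a)), c), m(e, pair(pair(c, a), pair(c, c)), pair(pair(pair(c, a), pair(c, m(c, pair(pair(c, a), a), pair(e, a)))), c)))  →  pair(pair(a, c), m(e, pair(pair(c, a), pair(c, c)), pair(pair(pair(c, a), pair(c, m(c, pair(pair(c, a), a), pair(e, a)))), c)))   [R5 at 1.1]
2. pair(pair(a, c), m(e, pair(pair(c, a), pair(c, c)), pair(pair(pair(c, a), pair(c, m(c, pair(pair(c, a), a), pair(e, a)))), c)))  →  pair(pair(a, c), c)   [R5 at 2]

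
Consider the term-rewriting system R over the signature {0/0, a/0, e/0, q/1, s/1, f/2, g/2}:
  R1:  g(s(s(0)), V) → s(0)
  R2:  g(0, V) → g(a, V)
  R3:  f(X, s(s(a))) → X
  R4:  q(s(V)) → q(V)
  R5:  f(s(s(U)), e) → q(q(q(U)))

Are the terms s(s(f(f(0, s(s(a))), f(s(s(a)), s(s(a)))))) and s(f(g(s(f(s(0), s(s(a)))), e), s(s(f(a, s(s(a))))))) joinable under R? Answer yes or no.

Reduce t₁ = s(s(f(f(0, s(s(a))), f(s(s(a)), s(s(a)))))):
1. s(s(f(f(0, s(s(a))), f(s(s(a)), s(s(a))))))  →  s(s(f(0, f(s(s(a)), s(s(a))))))   [R3 at 1.1.1]
2. s(s(f(0, f(s(s(a)), s(s(a))))))  →  s(s(f(0, s(s(a)))))   [R3 at 1.1.2]
3. s(s(f(0, s(s(a)))))  →  s(s(0))   [R3 at 1.1]

Reduce t₂ = s(f(g(s(f(s(0), s(s(a)))), e), s(s(f(a, s(s(a))))))):
1. s(f(g(s(f(s(0), s(s(a)))), e), s(s(f(a, s(s(a)))))))  →  s(f(g(s(s(0)), e), s(s(f(a, s(s(a)))))))   [R3 at 1.1.1.1]
2. s(f(g(s(s(0)), e), s(s(f(a, s(s(a)))))))  →  s(f(s(0), s(s(f(a, s(s(a)))))))   [R1 at 1.1]
3. s(f(s(0), s(s(f(a, s(s(a)))))))  →  s(f(s(0), s(s(a))))   [R3 at 1.2.1.1]
4. s(f(s(0), s(s(a))))  →  s(s(0))   [R3 at 1]

yes — NF(t₁) = s(s(0)), NF(t₂) = s(s(0))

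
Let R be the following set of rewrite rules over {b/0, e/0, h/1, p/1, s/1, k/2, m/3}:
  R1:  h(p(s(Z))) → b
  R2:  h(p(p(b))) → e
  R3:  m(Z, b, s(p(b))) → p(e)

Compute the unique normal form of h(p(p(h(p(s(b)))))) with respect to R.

e

1. h(p(p(h(p(s(b))))))  →  h(p(p(b)))   [R1 at 1.1.1]
2. h(p(p(b)))  →  e   [R2 at ε]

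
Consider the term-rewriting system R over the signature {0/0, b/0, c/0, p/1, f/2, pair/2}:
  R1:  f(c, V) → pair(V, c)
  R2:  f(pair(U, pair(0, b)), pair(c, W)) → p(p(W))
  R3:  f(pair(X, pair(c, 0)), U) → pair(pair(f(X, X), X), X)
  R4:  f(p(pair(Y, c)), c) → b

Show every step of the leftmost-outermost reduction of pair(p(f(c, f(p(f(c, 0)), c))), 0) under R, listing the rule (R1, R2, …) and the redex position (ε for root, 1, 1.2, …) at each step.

pair(p(pair(b, c)), 0)

1. pair(p(f(c, f(p(f(c, 0)), c))), 0)  →  pair(p(pair(f(p(f(c, 0)), c), c)), 0)   [R1 at 1.1]
2. pair(p(pair(f(p(f(c, 0)), c), c)), 0)  →  pair(p(pair(f(p(pair(0, c)), c), c)), 0)   [R1 at 1.1.1.1.1]
3. pair(p(pair(f(p(pair(0, c)), c), c)), 0)  →  pair(p(pair(b, c)), 0)   [R4 at 1.1.1]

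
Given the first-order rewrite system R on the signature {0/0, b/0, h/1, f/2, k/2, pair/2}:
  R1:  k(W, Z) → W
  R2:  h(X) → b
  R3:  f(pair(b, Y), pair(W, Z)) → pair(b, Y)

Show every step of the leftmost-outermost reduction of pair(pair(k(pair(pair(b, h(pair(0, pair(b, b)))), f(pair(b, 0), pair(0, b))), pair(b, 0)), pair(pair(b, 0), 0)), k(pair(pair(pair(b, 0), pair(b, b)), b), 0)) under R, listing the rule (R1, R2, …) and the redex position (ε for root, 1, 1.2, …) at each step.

pair(pair(pair(pair(b, b), pair(b, 0)), pair(pair(b, 0), 0)), pair(pair(pair(b, 0), pair(b, b)), b))

1. pair(pair(k(pair(pair(b, h(pair(0, pair(b, b)))), f(pair(b, 0), pair(0, b))), pair(b, 0)), pair(pair(b, 0), 0)), k(pair(pair(pair(b, 0), pair(b, b)), b), 0))  →  pair(pair(pair(pair(b, h(pair(0, pair(b, b)))), f(pair(b, 0), pair(0, b))), pair(pair(b, 0), 0)), k(pair(pair(pair(b, 0), pair(b, b)), b), 0))   [R1 at 1.1]
2. pair(pair(pair(pair(b, h(pair(0, pair(b, b)))), f(pair(b, 0), pair(0, b))), pair(pair(b, 0), 0)), k(pair(pair(pair(b, 0), pair(b, b)), b), 0))  →  pair(pair(pair(pair(b, b), f(pair(b, 0), pair(0, b))), pair(pair(b, 0), 0)), k(pair(pair(pair(b, 0), pair(b, b)), b), 0))   [R2 at 1.1.1.2]
3. pair(pair(pair(pair(b, b), f(pair(b, 0), pair(0, b))), pair(pair(b, 0), 0)), k(pair(pair(pair(b, 0), pair(b, b)), b), 0))  →  pair(pair(pair(pair(b, b), pair(b, 0)), pair(pair(b, 0), 0)), k(pair(pair(pair(b, 0), pair(b, b)), b), 0))   [R3 at 1.1.2]
4. pair(pair(pair(pair(b, b), pair(b, 0)), pair(pair(b, 0), 0)), k(pair(pair(pair(b, 0), pair(b, b)), b), 0))  →  pair(pair(pair(pair(b, b), pair(b, 0)), pair(pair(b, 0), 0)), pair(pair(pair(b, 0), pair(b, b)), b))   [R1 at 2]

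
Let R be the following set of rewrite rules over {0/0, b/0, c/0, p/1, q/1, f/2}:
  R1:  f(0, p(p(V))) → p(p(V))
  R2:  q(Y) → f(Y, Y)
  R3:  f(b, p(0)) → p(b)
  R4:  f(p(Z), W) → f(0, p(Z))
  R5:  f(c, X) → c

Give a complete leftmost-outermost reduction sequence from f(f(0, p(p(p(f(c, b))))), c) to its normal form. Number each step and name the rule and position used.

1. f(f(0, p(p(p(f(c, b))))), c)  →  f(p(p(p(f(c, b)))), c)   [R1 at 1]
2. f(p(p(p(f(c, b)))), c)  →  f(0, p(p(p(f(c, b)))))   [R4 at ε]
3. f(0, p(p(p(f(c, b)))))  →  p(p(p(f(c, b))))   [R1 at ε]
4. p(p(p(f(c, b))))  →  p(p(p(c)))   [R5 at 1.1.1]

p(p(p(c)))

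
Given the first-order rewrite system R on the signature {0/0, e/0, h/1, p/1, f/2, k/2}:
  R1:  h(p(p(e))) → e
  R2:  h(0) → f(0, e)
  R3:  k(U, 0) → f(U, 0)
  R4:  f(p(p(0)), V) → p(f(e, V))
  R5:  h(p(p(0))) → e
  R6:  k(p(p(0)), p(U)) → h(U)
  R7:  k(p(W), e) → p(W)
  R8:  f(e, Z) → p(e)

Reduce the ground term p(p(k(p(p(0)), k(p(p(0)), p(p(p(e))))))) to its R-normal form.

1. p(p(k(p(p(0)), k(p(p(0)), p(p(p(e)))))))  →  p(p(k(p(p(0)), h(p(p(e))))))   [R6 at 1.1.2]
2. p(p(k(p(p(0)), h(p(p(e))))))  →  p(p(k(p(p(0)), e)))   [R1 at 1.1.2]
3. p(p(k(p(p(0)), e)))  →  p(p(p(p(0))))   [R7 at 1.1]

p(p(p(p(0))))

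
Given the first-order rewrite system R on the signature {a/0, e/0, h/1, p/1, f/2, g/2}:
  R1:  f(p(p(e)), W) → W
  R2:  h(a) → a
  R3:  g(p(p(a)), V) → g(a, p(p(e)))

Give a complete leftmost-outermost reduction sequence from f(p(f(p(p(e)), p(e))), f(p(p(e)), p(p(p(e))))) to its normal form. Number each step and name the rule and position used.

p(p(p(e)))

1. f(p(f(p(p(e)), p(e))), f(p(p(e)), p(p(p(e)))))  →  f(p(p(e)), f(p(p(e)), p(p(p(e)))))   [R1 at 1.1]
2. f(p(p(e)), f(p(p(e)), p(p(p(e)))))  →  f(p(p(e)), p(p(p(e))))   [R1 at ε]
3. f(p(p(e)), p(p(p(e))))  →  p(p(p(e)))   [R1 at ε]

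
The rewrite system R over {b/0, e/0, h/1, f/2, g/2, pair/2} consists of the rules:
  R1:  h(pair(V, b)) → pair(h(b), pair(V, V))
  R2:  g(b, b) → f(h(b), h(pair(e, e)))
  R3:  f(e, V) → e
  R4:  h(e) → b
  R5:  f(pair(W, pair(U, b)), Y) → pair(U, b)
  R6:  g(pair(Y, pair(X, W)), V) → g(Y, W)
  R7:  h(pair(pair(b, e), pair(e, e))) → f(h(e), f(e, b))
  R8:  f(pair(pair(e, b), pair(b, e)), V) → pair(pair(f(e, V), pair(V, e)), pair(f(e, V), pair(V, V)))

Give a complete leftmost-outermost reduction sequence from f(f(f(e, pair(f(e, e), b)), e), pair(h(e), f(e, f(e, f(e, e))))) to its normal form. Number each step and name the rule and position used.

1. f(f(f(e, pair(f(e, e), b)), e), pair(h(e), f(e, f(e, f(e, e)))))  →  f(f(e, e), pair(h(e), f(e, f(e, f(e, e)))))   [R3 at 1.1]
2. f(f(e, e), pair(h(e), f(e, f(e, f(e, e)))))  →  f(e, pair(h(e), f(e, f(e, f(e, e)))))   [R3 at 1]
3. f(e, pair(h(e), f(e, f(e, f(e, e)))))  →  e   [R3 at ε]

e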